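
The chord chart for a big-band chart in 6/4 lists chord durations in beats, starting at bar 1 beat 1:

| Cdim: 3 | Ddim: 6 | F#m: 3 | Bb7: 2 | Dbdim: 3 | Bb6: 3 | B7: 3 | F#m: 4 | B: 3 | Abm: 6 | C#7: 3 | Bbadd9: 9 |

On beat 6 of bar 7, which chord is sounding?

Bbadd9

Beat 6 of bar 7 is beat (7−1)×6 + 6 = 42 overall.
Running totals: Cdim ends at 3, Ddim ends at 9, F#m ends at 12, Bb7 ends at 14, Dbdim ends at 17, Bb6 ends at 20, B7 ends at 23, F#m ends at 27, B ends at 30, Abm ends at 36, C#7 ends at 39, Bbadd9 ends at 48.
Beat 42 falls within Bbadd9.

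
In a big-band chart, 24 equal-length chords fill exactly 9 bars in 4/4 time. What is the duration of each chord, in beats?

1.5 beats

9 bars × 4 beats/bar = 36 beats total.
36 beats ÷ 24 chords = 1.5 beats per chord.
(That is a dotted quarter note.)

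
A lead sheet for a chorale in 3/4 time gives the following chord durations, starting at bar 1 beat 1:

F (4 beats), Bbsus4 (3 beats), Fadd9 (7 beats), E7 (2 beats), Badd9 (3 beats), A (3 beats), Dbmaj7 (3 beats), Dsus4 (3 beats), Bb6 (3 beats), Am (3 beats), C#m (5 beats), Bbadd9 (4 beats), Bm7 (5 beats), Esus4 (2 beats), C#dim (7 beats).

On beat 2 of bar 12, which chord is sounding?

C#m

Beat 2 of bar 12 is beat (12−1)×3 + 2 = 35 overall.
Running totals: F ends at 4, Bbsus4 ends at 7, Fadd9 ends at 14, E7 ends at 16, Badd9 ends at 19, A ends at 22, Dbmaj7 ends at 25, Dsus4 ends at 28, Bb6 ends at 31, Am ends at 34, C#m ends at 39.
Beat 35 falls within C#m.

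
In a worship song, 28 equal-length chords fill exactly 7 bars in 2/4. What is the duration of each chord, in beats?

0.5 beats

7 bars × 2 beats/bar = 14 beats total.
14 beats ÷ 28 chords = 0.5 beats per chord.
(That is an eighth note.)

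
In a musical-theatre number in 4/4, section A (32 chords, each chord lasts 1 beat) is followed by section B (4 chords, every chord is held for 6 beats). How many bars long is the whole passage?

A: 32 × 1 = 32 beats = 8 bars.
B: 4 × 6 = 24 beats = 6 bars.
Total: 8 + 6 = 14 bars.

14 bars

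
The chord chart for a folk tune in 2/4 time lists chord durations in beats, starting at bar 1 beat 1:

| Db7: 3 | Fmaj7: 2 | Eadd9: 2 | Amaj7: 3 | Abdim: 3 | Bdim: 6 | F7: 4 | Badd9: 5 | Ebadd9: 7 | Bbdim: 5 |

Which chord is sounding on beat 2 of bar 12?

Beat 2 of bar 12 is beat (12−1)×2 + 2 = 24 overall.
Running totals: Db7 ends at 3, Fmaj7 ends at 5, Eadd9 ends at 7, Amaj7 ends at 10, Abdim ends at 13, Bdim ends at 19, F7 ends at 23, Badd9 ends at 28.
Beat 24 falls within Badd9.

Badd9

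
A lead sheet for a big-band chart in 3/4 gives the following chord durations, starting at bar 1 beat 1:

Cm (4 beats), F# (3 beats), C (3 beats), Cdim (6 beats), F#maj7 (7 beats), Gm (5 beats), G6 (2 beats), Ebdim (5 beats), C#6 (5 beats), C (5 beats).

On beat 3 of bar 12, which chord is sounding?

Beat 3 of bar 12 is beat (12−1)×3 + 3 = 36 overall.
Running totals: Cm ends at 4, F# ends at 7, C ends at 10, Cdim ends at 16, F#maj7 ends at 23, Gm ends at 28, G6 ends at 30, Ebdim ends at 35, C#6 ends at 40.
Beat 36 falls within C#6.

C#6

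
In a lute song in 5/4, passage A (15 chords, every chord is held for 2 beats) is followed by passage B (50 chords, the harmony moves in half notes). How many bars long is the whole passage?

A: 15 × 2 = 30 beats = 6 bars.
B: 50 × 2 = 100 beats = 20 bars.
Total: 6 + 20 = 26 bars.

26 bars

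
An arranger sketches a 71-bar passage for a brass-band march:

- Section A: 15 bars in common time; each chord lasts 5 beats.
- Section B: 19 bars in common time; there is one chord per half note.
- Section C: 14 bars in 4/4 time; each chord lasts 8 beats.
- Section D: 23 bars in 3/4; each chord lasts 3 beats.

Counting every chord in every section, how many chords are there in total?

80 chords

A: 15·4 = 60 beats, 60/5 = 12 chords.
B: 19·4 = 76 beats, 76/2 = 38 chords.
C: 14·4 = 56 beats, 56/8 = 7 chords.
D: 23·3 = 69 beats, 69/3 = 23 chords.
Total: 12 + 38 + 7 + 23 = 80.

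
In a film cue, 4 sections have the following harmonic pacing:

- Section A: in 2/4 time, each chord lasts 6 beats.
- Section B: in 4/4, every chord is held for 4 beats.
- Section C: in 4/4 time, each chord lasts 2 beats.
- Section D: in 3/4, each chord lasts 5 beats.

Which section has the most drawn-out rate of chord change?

A: each chord is 6 beats in 2/4, so 1/3 per bar.
B: each chord is 4 beats in 4/4, so 1 per bar.
C: each chord is 2 beats in 4/4, so 2 per bar.
D: each chord is 5 beats in 3/4, so 0.6 per bar.
Slowest is A at 1/3 chords/bar.

Section A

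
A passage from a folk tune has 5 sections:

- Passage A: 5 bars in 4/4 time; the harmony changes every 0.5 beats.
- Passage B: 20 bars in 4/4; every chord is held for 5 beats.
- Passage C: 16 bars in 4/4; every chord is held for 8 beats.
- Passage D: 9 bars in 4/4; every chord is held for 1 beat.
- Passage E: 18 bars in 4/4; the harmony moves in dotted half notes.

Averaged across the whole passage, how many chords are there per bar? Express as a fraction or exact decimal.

31/17 chords per bar

A: 5 × 4 = 20 beats ÷ 0.5 = 40 chords.
B: 20 × 4 = 80 beats ÷ 5 = 16 chords.
C: 16 × 4 = 64 beats ÷ 8 = 8 chords.
D: 9 × 4 = 36 beats ÷ 1 = 36 chords.
E: 18 × 4 = 72 beats ÷ 3 = 24 chords.
Overall: 124 chords over 68 bars → 124/68 = 31/17 chords per bar.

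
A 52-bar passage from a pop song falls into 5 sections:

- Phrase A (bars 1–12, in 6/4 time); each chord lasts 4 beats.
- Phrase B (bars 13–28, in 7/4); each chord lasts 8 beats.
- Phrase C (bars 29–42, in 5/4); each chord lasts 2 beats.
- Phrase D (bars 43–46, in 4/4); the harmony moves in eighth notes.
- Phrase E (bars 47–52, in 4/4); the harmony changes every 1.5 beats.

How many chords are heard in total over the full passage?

115 chords

A has 72 beats and chords last 4 each, so 18 chords.
B has 112 beats and chords last 8 each, so 14 chords.
C has 70 beats and chords last 2 each, so 35 chords.
D has 16 beats and chords last 0.5 each, so 32 chords.
E has 24 beats and chords last 1.5 each, so 16 chords.
Total: 18 + 14 + 35 + 32 + 16 = 115.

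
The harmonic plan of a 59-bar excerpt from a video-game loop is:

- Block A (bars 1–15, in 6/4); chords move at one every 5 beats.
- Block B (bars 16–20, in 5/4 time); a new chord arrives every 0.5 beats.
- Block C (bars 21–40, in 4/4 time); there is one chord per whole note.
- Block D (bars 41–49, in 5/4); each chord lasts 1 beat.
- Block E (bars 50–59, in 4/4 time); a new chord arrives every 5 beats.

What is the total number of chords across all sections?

141 chords

A: 15·6 = 90 beats, 90/5 = 18 chords.
B: 5·5 = 25 beats, 25/0.5 = 50 chords.
C: 20·4 = 80 beats, 80/4 = 20 chords.
D: 9·5 = 45 beats, 45/1 = 45 chords.
E: 10·4 = 40 beats, 40/5 = 8 chords.
Total: 18 + 50 + 20 + 45 + 8 = 141.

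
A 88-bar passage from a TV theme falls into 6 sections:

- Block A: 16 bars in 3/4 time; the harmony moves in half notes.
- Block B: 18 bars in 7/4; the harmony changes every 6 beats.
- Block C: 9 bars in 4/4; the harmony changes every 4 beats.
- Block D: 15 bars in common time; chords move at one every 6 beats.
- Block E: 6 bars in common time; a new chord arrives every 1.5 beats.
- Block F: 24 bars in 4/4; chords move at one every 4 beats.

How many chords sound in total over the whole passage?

A: 16 bars × 3 beats = 48 beats; 2 beats/chord → 24 chords.
B: 18 bars × 7 beats = 126 beats; 6 beats/chord → 21 chords.
C: 9 bars × 4 beats = 36 beats; 4 beats/chord → 9 chords.
D: 15 bars × 4 beats = 60 beats; 6 beats/chord → 10 chords.
E: 6 bars × 4 beats = 24 beats; 1.5 beats/chord → 16 chords.
F: 24 bars × 4 beats = 96 beats; 4 beats/chord → 24 chords.
Total: 24 + 21 + 9 + 10 + 16 + 24 = 104.

104 chords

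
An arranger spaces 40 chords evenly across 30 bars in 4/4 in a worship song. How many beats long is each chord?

3 beats

30 bars × 4 beats/bar = 120 beats total.
120 beats ÷ 40 chords = 3 beats per chord.
(That is a dotted half note.)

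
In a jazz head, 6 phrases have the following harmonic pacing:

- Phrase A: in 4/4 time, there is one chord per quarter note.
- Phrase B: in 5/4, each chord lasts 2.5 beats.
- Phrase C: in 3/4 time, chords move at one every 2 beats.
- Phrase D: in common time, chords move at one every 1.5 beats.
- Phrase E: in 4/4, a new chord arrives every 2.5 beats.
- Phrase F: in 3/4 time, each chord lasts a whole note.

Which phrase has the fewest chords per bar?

Phrase F

A: 4/1 = 4 chords/bar.
B: 5/2.5 = 2 chords/bar.
C: 3/2 = 1.5 chords/bar.
D: 4/1.5 = 8/3 chords/bar.
E: 4/2.5 = 1.6 chords/bar.
F: 3/4 = 0.75 chords/bar.
Slowest is F at 0.75 chords/bar.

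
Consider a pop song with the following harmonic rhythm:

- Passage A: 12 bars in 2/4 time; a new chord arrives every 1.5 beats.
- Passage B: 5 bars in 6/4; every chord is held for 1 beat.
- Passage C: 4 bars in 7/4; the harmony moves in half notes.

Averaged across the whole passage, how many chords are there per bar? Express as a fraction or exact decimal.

A: 12 bars of 2 beats is 24 beats; at 1.5 beats each that's 16 chords.
B: 5 bars of 6 beats is 30 beats; at 1 beat each that's 30 chords.
C: 4 bars of 7 beats is 28 beats; at 2 beats each that's 14 chords.
Overall: 60 chords over 21 bars → 60/21 = 20/7 chords per bar.

20/7 chords per bar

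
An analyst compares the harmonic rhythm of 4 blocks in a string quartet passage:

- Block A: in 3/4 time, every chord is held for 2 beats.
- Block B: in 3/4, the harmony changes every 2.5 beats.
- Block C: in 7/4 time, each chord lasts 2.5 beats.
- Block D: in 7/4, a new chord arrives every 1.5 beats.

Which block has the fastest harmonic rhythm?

A: 3 beats/bar ÷ 2 beats/chord = 1.5 chords/bar.
B: 3 beats/bar ÷ 2.5 beats/chord = 1.2 chords/bar.
C: 7 beats/bar ÷ 2.5 beats/chord = 2.8 chords/bar.
D: 7 beats/bar ÷ 1.5 beats/chord = 14/3 chords/bar.
Fastest is D at 14/3 chords/bar.

Block D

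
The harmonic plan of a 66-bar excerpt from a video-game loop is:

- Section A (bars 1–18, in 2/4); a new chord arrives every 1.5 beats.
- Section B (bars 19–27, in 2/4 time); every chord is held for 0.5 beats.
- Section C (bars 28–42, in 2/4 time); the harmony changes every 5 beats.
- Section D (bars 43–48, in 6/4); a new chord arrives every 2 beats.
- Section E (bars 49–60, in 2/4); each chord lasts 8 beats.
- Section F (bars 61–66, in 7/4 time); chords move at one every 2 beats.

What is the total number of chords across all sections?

A has 36 beats and chords last 1.5 each, so 24 chords.
B has 18 beats and chords last 0.5 each, so 36 chords.
C has 30 beats and chords last 5 each, so 6 chords.
D has 36 beats and chords last 2 each, so 18 chords.
E has 24 beats and chords last 8 each, so 3 chords.
F has 42 beats and chords last 2 each, so 21 chords.
Total: 24 + 36 + 6 + 18 + 3 + 21 = 108.

108 chords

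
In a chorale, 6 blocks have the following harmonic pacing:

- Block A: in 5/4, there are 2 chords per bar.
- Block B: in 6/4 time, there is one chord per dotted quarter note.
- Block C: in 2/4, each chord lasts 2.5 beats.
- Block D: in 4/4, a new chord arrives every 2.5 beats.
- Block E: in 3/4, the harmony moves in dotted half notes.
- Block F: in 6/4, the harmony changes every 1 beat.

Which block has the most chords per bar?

Block F

A: 5 beats/bar ÷ 2.5 beats/chord = 2 chords/bar.
B: 6 beats/bar ÷ 1.5 beats/chord = 4 chords/bar.
C: 2 beats/bar ÷ 2.5 beats/chord = 0.8 chords/bar.
D: 4 beats/bar ÷ 2.5 beats/chord = 1.6 chords/bar.
E: 3 beats/bar ÷ 3 beats/chord = 1 chord/bar.
F: 6 beats/bar ÷ 1 beat/chord = 6 chords/bar.
Fastest is F at 6 chords/bar.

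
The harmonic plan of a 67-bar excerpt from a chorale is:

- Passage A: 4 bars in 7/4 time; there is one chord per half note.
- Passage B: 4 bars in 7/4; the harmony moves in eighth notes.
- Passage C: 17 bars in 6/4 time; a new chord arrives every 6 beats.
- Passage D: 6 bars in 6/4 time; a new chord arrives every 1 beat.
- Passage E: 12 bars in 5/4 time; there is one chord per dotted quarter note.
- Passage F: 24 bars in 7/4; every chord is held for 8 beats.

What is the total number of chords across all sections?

A: 4 bars × 7 beats = 28 beats; 2 beats/chord → 14 chords.
B: 4 bars × 7 beats = 28 beats; 0.5 beats/chord → 56 chords.
C: 17 bars × 6 beats = 102 beats; 6 beats/chord → 17 chords.
D: 6 bars × 6 beats = 36 beats; 1 beat/chord → 36 chords.
E: 12 bars × 5 beats = 60 beats; 1.5 beats/chord → 40 chords.
F: 24 bars × 7 beats = 168 beats; 8 beats/chord → 21 chords.
Total: 14 + 56 + 17 + 36 + 40 + 21 = 184.

184 chords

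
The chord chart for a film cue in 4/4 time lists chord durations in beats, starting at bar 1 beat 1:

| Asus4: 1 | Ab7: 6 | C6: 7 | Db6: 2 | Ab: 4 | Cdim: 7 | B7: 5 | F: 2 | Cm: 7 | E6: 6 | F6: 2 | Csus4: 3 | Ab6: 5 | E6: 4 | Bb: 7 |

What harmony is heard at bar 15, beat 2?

E6

Beat 2 of bar 15 is beat (15−1)×4 + 2 = 58 overall.
Running totals: Asus4 ends at 1, Ab7 ends at 7, C6 ends at 14, Db6 ends at 16, Ab ends at 20, Cdim ends at 27, B7 ends at 32, F ends at 34, Cm ends at 41, E6 ends at 47, F6 ends at 49, Csus4 ends at 52, Ab6 ends at 57, E6 ends at 61.
Beat 58 falls within E6.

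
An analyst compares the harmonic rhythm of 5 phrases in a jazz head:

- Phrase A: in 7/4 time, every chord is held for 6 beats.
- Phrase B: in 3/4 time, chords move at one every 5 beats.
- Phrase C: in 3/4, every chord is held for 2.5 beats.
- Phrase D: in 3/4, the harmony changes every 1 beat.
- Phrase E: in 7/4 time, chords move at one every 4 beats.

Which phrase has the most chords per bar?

A: 7/6 = 7/6 chords/bar.
B: 3/5 = 0.6 chords/bar.
C: 3/2.5 = 1.2 chords/bar.
D: 3/1 = 3 chords/bar.
E: 7/4 = 1.75 chords/bar.
Fastest is D at 3 chords/bar.

Phrase D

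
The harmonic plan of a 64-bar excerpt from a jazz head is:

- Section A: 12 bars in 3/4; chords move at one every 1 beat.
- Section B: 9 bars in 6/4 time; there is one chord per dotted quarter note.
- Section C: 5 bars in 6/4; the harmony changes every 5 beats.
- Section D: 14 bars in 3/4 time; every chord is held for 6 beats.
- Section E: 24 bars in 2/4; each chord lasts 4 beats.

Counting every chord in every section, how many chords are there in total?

A: 12·3 = 36 beats, 36/1 = 36 chords.
B: 9·6 = 54 beats, 54/1.5 = 36 chords.
C: 5·6 = 30 beats, 30/5 = 6 chords.
D: 14·3 = 42 beats, 42/6 = 7 chords.
E: 24·2 = 48 beats, 48/4 = 12 chords.
Total: 36 + 36 + 6 + 7 + 12 = 97.

97 chords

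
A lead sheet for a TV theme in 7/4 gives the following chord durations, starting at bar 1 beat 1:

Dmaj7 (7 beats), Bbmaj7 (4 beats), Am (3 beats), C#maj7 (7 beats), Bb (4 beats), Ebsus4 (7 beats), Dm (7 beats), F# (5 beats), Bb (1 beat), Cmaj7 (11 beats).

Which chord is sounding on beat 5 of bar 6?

Beat 5 of bar 6 is beat (6−1)×7 + 5 = 40 overall.
Running totals: Dmaj7 ends at 7, Bbmaj7 ends at 11, Am ends at 14, C#maj7 ends at 21, Bb ends at 25, Ebsus4 ends at 32, Dm ends at 39, F# ends at 44.
Beat 40 falls within F#.

F#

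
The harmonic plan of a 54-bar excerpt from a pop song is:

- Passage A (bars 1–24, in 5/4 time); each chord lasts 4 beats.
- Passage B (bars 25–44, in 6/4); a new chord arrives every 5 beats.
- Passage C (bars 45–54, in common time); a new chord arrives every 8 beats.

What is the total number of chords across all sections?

A: 24 bars × 5 beats = 120 beats; 4 beats/chord → 30 chords.
B: 20 bars × 6 beats = 120 beats; 5 beats/chord → 24 chords.
C: 10 bars × 4 beats = 40 beats; 8 beats/chord → 5 chords.
Total: 30 + 24 + 5 = 59.

59 chords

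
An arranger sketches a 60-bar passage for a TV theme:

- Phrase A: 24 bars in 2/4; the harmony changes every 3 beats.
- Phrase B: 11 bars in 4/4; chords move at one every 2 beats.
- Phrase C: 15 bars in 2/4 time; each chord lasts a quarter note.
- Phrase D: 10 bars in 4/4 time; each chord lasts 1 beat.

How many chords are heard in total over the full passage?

108 chords

A: 24 bars × 2 beats = 48 beats; 3 beats/chord → 16 chords.
B: 11 bars × 4 beats = 44 beats; 2 beats/chord → 22 chords.
C: 15 bars × 2 beats = 30 beats; 1 beat/chord → 30 chords.
D: 10 bars × 4 beats = 40 beats; 1 beat/chord → 40 chords.
Total: 16 + 22 + 30 + 40 = 108.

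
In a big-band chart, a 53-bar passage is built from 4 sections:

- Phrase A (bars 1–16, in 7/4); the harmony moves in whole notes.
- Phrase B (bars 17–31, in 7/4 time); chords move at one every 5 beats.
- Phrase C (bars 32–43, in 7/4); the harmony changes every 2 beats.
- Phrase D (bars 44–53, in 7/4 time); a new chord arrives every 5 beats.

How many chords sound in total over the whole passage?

A: 16 bars × 7 beats = 112 beats; 4 beats/chord → 28 chords.
B: 15 bars × 7 beats = 105 beats; 5 beats/chord → 21 chords.
C: 12 bars × 7 beats = 84 beats; 2 beats/chord → 42 chords.
D: 10 bars × 7 beats = 70 beats; 5 beats/chord → 14 chords.
Total: 28 + 21 + 42 + 14 = 105.

105 chords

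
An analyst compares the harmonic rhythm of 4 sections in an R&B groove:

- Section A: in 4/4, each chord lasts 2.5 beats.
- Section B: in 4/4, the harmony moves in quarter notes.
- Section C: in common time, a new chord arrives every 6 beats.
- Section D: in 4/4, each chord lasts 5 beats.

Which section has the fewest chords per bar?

Section C

A: each chord is 2.5 beats in 4/4, so 1.6 per bar.
B: each chord is 1 beat in 4/4, so 4 per bar.
C: each chord is 6 beats in 4/4, so 2/3 per bar.
D: each chord is 5 beats in 4/4, so 0.8 per bar.
Slowest is C at 2/3 chords/bar.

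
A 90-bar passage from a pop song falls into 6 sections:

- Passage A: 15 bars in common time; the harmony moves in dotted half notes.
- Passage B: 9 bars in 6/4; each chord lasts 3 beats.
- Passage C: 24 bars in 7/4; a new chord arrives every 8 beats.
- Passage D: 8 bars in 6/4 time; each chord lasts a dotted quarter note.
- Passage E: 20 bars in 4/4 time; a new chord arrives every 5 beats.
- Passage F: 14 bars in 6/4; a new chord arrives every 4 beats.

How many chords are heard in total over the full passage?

A: 15 bars × 4 beats = 60 beats; 3 beats/chord → 20 chords.
B: 9 bars × 6 beats = 54 beats; 3 beats/chord → 18 chords.
C: 24 bars × 7 beats = 168 beats; 8 beats/chord → 21 chords.
D: 8 bars × 6 beats = 48 beats; 1.5 beats/chord → 32 chords.
E: 20 bars × 4 beats = 80 beats; 5 beats/chord → 16 chords.
F: 14 bars × 6 beats = 84 beats; 4 beats/chord → 21 chords.
Total: 20 + 18 + 21 + 32 + 16 + 21 = 128.

128 chords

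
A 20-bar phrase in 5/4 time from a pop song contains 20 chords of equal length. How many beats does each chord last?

5 beats

20 bars × 5 beats/bar = 100 beats total.
100 beats ÷ 20 chords = 5 beats per chord.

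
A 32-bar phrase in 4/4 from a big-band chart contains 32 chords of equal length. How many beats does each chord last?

4 beats

32 bars × 4 beats/bar = 128 beats total.
128 beats ÷ 32 chords = 4 beats per chord.
(That is a whole note.)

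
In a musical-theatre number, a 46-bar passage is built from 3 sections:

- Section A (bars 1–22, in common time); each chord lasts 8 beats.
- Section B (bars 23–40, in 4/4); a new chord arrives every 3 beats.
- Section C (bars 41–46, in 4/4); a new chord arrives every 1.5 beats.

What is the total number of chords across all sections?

51 chords

A has 88 beats and chords last 8 each, so 11 chords.
B has 72 beats and chords last 3 each, so 24 chords.
C has 24 beats and chords last 1.5 each, so 16 chords.
Total: 11 + 24 + 16 = 51.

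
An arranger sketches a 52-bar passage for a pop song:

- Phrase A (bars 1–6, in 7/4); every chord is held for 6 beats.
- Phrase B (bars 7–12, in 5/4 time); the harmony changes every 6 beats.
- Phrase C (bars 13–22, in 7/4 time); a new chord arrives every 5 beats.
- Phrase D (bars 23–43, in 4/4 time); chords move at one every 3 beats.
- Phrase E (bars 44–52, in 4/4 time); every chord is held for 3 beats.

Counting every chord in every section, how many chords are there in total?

A: 6 bars × 7 beats = 42 beats; 6 beats/chord → 7 chords.
B: 6 bars × 5 beats = 30 beats; 6 beats/chord → 5 chords.
C: 10 bars × 7 beats = 70 beats; 5 beats/chord → 14 chords.
D: 21 bars × 4 beats = 84 beats; 3 beats/chord → 28 chords.
E: 9 bars × 4 beats = 36 beats; 3 beats/chord → 12 chords.
Total: 7 + 5 + 14 + 28 + 12 = 66.

66 chords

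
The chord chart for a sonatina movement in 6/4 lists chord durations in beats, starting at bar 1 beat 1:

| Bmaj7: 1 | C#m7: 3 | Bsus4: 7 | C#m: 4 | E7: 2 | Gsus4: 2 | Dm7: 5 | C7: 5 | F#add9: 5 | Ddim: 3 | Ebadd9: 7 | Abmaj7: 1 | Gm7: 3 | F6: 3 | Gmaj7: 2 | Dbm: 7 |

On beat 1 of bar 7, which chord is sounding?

Ddim

Beat 1 of bar 7 is beat (7−1)×6 + 1 = 37 overall.
Running totals: Bmaj7 ends at 1, C#m7 ends at 4, Bsus4 ends at 11, C#m ends at 15, E7 ends at 17, Gsus4 ends at 19, Dm7 ends at 24, C7 ends at 29, F#add9 ends at 34, Ddim ends at 37.
Beat 37 falls within Ddim.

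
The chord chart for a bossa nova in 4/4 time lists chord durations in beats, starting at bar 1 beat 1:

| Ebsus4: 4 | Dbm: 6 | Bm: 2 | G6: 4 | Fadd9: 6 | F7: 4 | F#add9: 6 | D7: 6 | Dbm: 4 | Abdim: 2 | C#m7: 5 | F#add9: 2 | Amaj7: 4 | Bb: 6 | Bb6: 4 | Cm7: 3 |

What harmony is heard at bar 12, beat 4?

Beat 4 of bar 12 is beat (12−1)×4 + 4 = 48 overall.
Running totals: Ebsus4 ends at 4, Dbm ends at 10, Bm ends at 12, G6 ends at 16, Fadd9 ends at 22, F7 ends at 26, F#add9 ends at 32, D7 ends at 38, Dbm ends at 42, Abdim ends at 44, C#m7 ends at 49.
Beat 48 falls within C#m7.

C#m7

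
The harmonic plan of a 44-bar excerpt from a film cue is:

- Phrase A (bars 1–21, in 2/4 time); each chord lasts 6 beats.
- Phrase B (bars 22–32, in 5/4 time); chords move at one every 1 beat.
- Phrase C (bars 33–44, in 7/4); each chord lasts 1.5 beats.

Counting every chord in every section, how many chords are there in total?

118 chords

A: 21 bars × 2 beats = 42 beats; 6 beats/chord → 7 chords.
B: 11 bars × 5 beats = 55 beats; 1 beat/chord → 55 chords.
C: 12 bars × 7 beats = 84 beats; 1.5 beats/chord → 56 chords.
Total: 7 + 55 + 56 = 118.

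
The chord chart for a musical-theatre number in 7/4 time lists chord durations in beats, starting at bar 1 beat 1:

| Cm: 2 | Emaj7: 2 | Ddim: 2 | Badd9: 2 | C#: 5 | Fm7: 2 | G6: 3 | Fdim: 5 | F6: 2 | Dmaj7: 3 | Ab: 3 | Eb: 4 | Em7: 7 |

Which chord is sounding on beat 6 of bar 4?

Dmaj7

Beat 6 of bar 4 is beat (4−1)×7 + 6 = 27 overall.
Running totals: Cm ends at 2, Emaj7 ends at 4, Ddim ends at 6, Badd9 ends at 8, C# ends at 13, Fm7 ends at 15, G6 ends at 18, Fdim ends at 23, F6 ends at 25, Dmaj7 ends at 28.
Beat 27 falls within Dmaj7.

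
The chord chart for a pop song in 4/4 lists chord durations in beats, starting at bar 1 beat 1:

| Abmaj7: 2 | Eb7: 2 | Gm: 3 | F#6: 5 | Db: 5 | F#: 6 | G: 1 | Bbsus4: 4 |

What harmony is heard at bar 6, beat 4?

Beat 4 of bar 6 is beat (6−1)×4 + 4 = 24 overall.
Running totals: Abmaj7 ends at 2, Eb7 ends at 4, Gm ends at 7, F#6 ends at 12, Db ends at 17, F# ends at 23, G ends at 24.
Beat 24 falls within G.

G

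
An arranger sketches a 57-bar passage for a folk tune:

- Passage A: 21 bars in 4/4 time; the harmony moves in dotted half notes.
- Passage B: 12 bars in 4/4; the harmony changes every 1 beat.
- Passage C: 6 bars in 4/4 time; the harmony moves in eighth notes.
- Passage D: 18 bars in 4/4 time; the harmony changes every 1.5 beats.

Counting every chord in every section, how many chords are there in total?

A: 21 bars × 4 beats = 84 beats; 3 beats/chord → 28 chords.
B: 12 bars × 4 beats = 48 beats; 1 beat/chord → 48 chords.
C: 6 bars × 4 beats = 24 beats; 0.5 beats/chord → 48 chords.
D: 18 bars × 4 beats = 72 beats; 1.5 beats/chord → 48 chords.
Total: 28 + 48 + 48 + 48 = 172.

172 chords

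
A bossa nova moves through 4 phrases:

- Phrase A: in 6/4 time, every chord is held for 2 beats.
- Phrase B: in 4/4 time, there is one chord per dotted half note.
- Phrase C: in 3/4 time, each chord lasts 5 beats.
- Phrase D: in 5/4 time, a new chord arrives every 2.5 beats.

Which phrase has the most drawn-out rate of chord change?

Phrase C

A: 6/2 = 3 chords/bar.
B: 4/3 = 4/3 chords/bar.
C: 3/5 = 0.6 chords/bar.
D: 5/2.5 = 2 chords/bar.
Slowest is C at 0.6 chords/bar.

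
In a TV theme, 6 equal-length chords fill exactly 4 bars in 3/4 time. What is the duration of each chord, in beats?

2 beats

4 bars × 3 beats/bar = 12 beats total.
12 beats ÷ 6 chords = 2 beats per chord.
(That is a half note.)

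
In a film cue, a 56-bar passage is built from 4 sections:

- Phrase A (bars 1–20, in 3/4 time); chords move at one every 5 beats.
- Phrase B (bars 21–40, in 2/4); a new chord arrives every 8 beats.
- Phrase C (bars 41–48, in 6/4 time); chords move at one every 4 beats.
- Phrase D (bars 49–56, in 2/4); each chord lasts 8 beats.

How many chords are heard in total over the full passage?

31 chords

A: 20 bars × 3 beats = 60 beats; 5 beats/chord → 12 chords.
B: 20 bars × 2 beats = 40 beats; 8 beats/chord → 5 chords.
C: 8 bars × 6 beats = 48 beats; 4 beats/chord → 12 chords.
D: 8 bars × 2 beats = 16 beats; 8 beats/chord → 2 chords.
Total: 12 + 5 + 12 + 2 = 31.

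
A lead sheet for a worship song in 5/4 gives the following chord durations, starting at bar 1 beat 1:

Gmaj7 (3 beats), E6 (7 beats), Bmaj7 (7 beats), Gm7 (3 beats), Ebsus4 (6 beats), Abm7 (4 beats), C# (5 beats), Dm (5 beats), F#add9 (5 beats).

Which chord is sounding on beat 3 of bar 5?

Beat 3 of bar 5 is beat (5−1)×5 + 3 = 23 overall.
Running totals: Gmaj7 ends at 3, E6 ends at 10, Bmaj7 ends at 17, Gm7 ends at 20, Ebsus4 ends at 26.
Beat 23 falls within Ebsus4.

Ebsus4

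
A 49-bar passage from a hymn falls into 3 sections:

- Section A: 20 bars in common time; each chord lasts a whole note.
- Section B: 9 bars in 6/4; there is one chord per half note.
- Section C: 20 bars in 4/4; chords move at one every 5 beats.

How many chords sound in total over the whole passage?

A has 80 beats and chords last 4 each, so 20 chords.
B has 54 beats and chords last 2 each, so 27 chords.
C has 80 beats and chords last 5 each, so 16 chords.
Total: 20 + 27 + 16 = 63.

63 chords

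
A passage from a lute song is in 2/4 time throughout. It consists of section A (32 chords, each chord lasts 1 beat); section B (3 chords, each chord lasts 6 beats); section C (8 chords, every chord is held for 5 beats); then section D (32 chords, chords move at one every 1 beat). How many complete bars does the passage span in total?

61 bars

A: 32 × 1 = 32 beats = 16 bars.
B: 3 × 6 = 18 beats = 9 bars.
C: 8 × 5 = 40 beats = 20 bars.
D: 32 × 1 = 32 beats = 16 bars.
Total: 16 + 9 + 20 + 16 = 61 bars.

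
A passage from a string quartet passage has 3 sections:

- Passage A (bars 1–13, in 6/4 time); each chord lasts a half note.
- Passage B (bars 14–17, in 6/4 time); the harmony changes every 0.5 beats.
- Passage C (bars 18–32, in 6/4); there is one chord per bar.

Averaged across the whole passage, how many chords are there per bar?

51/16 chords per bar

A: 13 × 6 = 78 beats ÷ 2 = 39 chords.
B: 4 × 6 = 24 beats ÷ 0.5 = 48 chords.
C: 15 × 6 = 90 beats ÷ 6 = 15 chords.
Overall: 102 chords over 32 bars → 102/32 = 51/16 chords per bar.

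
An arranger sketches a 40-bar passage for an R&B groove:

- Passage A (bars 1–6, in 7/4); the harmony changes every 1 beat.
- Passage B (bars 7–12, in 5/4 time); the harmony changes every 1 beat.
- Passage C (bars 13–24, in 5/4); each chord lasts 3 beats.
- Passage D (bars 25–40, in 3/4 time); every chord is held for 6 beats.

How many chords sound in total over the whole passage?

A has 42 beats and chords last 1 each, so 42 chords.
B has 30 beats and chords last 1 each, so 30 chords.
C has 60 beats and chords last 3 each, so 20 chords.
D has 48 beats and chords last 6 each, so 8 chords.
Total: 42 + 30 + 20 + 8 = 100.

100 chords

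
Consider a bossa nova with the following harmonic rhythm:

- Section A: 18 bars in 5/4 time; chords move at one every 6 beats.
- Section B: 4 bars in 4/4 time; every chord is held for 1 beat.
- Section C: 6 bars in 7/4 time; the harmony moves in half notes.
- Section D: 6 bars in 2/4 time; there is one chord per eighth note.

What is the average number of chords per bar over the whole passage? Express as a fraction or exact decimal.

A: 18 × 5 = 90 beats ÷ 6 = 15 chords.
B: 4 × 4 = 16 beats ÷ 1 = 16 chords.
C: 6 × 7 = 42 beats ÷ 2 = 21 chords.
D: 6 × 2 = 12 beats ÷ 0.5 = 24 chords.
Overall: 76 chords over 34 bars → 76/34 = 38/17 chords per bar.

38/17 chords per bar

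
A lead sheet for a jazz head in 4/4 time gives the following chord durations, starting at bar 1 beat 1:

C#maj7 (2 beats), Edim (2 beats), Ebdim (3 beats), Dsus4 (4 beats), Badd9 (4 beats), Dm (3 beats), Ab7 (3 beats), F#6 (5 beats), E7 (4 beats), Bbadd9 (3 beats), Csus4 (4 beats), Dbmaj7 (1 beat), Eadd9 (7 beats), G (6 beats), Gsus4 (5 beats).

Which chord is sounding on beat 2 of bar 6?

Beat 2 of bar 6 is beat (6−1)×4 + 2 = 22 overall.
Running totals: C#maj7 ends at 2, Edim ends at 4, Ebdim ends at 7, Dsus4 ends at 11, Badd9 ends at 15, Dm ends at 18, Ab7 ends at 21, F#6 ends at 26.
Beat 22 falls within F#6.

F#6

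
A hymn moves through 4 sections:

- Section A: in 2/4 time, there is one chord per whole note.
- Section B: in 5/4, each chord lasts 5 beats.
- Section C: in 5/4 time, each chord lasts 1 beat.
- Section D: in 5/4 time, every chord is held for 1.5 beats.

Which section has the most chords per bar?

A: each chord is 4 beats in 2/4, so 0.5 per bar.
B: each chord is 5 beats in 5/4, so 1 per bar.
C: each chord is 1 beat in 5/4, so 5 per bar.
D: each chord is 1.5 beats in 5/4, so 10/3 per bar.
Fastest is C at 5 chords/bar.

Section C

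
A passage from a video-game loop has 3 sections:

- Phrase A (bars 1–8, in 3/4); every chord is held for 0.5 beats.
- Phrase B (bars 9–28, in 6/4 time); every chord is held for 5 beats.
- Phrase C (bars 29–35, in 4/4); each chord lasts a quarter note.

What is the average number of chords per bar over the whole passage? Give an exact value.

A: 8 × 3 = 24 beats ÷ 0.5 = 48 chords.
B: 20 × 6 = 120 beats ÷ 5 = 24 chords.
C: 7 × 4 = 28 beats ÷ 1 = 28 chords.
Overall: 100 chords over 35 bars → 100/35 = 20/7 chords per bar.

20/7 chords per bar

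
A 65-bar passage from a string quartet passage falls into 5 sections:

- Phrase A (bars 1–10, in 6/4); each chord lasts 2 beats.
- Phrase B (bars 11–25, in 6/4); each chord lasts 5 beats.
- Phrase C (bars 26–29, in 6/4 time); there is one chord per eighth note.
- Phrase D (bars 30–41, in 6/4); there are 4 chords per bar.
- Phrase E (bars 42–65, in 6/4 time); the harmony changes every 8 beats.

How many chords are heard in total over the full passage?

162 chords

A: 10·6 = 60 beats, 60/2 = 30 chords.
B: 15·6 = 90 beats, 90/5 = 18 chords.
C: 4·6 = 24 beats, 24/0.5 = 48 chords.
D: 12·6 = 72 beats, 72/1.5 = 48 chords.
E: 24·6 = 144 beats, 144/8 = 18 chords.
Total: 30 + 18 + 48 + 48 + 18 = 162.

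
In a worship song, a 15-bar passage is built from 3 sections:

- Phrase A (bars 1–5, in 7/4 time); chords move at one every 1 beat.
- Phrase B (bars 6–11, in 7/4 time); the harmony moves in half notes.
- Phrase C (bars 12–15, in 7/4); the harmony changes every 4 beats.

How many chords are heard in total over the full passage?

63 chords

A: 5·7 = 35 beats, 35/1 = 35 chords.
B: 6·7 = 42 beats, 42/2 = 21 chords.
C: 4·7 = 28 beats, 28/4 = 7 chords.
Total: 35 + 21 + 7 = 63.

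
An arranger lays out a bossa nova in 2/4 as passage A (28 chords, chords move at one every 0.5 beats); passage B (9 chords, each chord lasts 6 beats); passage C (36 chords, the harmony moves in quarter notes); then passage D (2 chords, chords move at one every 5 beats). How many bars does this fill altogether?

57 bars

A: 28 × 0.5 = 14 beats = 7 bars.
B: 9 × 6 = 54 beats = 27 bars.
C: 36 × 1 = 36 beats = 18 bars.
D: 2 × 5 = 10 beats = 5 bars.
Total: 7 + 27 + 18 + 5 = 57 bars.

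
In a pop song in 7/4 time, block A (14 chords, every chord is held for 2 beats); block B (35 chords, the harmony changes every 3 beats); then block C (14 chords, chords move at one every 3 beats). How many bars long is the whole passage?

A: 14 × 2 = 28 beats = 4 bars.
B: 35 × 3 = 105 beats = 15 bars.
C: 14 × 3 = 42 beats = 6 bars.
Total: 4 + 15 + 6 = 25 bars.

25 bars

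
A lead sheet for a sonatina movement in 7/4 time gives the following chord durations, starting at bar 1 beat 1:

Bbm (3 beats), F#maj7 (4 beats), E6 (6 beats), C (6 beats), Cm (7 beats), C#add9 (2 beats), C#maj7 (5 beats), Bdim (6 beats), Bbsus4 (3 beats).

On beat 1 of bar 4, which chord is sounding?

Beat 1 of bar 4 is beat (4−1)×7 + 1 = 22 overall.
Running totals: Bbm ends at 3, F#maj7 ends at 7, E6 ends at 13, C ends at 19, Cm ends at 26.
Beat 22 falls within Cm.

Cm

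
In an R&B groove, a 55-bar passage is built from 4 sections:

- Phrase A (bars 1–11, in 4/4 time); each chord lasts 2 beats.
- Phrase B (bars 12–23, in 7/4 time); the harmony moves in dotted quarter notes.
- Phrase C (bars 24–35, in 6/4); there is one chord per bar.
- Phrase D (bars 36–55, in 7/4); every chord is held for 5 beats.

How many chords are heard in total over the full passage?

A: 11 bars × 4 beats = 44 beats; 2 beats/chord → 22 chords.
B: 12 bars × 7 beats = 84 beats; 1.5 beats/chord → 56 chords.
C: 12 bars × 6 beats = 72 beats; 6 beats/chord → 12 chords.
D: 20 bars × 7 beats = 140 beats; 5 beats/chord → 28 chords.
Total: 22 + 56 + 12 + 28 = 118.

118 chords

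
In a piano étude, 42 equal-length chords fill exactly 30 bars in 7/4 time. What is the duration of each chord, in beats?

5 beats

30 bars × 7 beats/bar = 210 beats total.
210 beats ÷ 42 chords = 5 beats per chord.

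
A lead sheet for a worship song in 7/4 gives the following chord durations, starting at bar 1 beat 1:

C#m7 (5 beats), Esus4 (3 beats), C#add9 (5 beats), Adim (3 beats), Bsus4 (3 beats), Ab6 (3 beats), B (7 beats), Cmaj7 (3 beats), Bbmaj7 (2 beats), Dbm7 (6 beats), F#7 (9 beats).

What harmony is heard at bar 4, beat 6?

B

Beat 6 of bar 4 is beat (4−1)×7 + 6 = 27 overall.
Running totals: C#m7 ends at 5, Esus4 ends at 8, C#add9 ends at 13, Adim ends at 16, Bsus4 ends at 19, Ab6 ends at 22, B ends at 29.
Beat 27 falls within B.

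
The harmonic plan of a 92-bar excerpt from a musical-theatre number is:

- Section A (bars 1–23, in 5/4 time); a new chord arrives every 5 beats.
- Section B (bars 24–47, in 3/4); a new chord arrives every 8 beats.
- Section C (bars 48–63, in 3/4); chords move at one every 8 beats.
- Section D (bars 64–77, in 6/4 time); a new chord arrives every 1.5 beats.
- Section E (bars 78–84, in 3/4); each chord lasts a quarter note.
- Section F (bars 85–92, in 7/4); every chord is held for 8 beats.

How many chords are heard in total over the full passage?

A: 23·5 = 115 beats, 115/5 = 23 chords.
B: 24·3 = 72 beats, 72/8 = 9 chords.
C: 16·3 = 48 beats, 48/8 = 6 chords.
D: 14·6 = 84 beats, 84/1.5 = 56 chords.
E: 7·3 = 21 beats, 21/1 = 21 chords.
F: 8·7 = 56 beats, 56/8 = 7 chords.
Total: 23 + 9 + 6 + 56 + 21 + 7 = 122.

122 chords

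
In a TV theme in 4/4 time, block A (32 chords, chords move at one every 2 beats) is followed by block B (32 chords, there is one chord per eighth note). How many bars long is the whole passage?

A: 32 × 2 = 64 beats = 16 bars.
B: 32 × 0.5 = 16 beats = 4 bars.
Total: 16 + 4 = 20 bars.

20 bars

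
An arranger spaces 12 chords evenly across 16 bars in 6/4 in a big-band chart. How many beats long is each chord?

16 bars × 6 beats/bar = 96 beats total.
96 beats ÷ 12 chords = 8 beats per chord.

8 beats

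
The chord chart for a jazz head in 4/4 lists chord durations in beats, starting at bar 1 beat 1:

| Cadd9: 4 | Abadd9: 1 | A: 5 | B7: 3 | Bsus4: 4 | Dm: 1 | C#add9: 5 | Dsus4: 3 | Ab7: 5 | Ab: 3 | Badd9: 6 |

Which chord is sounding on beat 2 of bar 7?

Beat 2 of bar 7 is beat (7−1)×4 + 2 = 26 overall.
Running totals: Cadd9 ends at 4, Abadd9 ends at 5, A ends at 10, B7 ends at 13, Bsus4 ends at 17, Dm ends at 18, C#add9 ends at 23, Dsus4 ends at 26.
Beat 26 falls within Dsus4.

Dsus4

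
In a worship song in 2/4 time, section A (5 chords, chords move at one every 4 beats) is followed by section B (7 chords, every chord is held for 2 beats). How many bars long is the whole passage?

17 bars

A: 5 × 4 = 20 beats = 10 bars.
B: 7 × 2 = 14 beats = 7 bars.
Total: 10 + 7 = 17 bars.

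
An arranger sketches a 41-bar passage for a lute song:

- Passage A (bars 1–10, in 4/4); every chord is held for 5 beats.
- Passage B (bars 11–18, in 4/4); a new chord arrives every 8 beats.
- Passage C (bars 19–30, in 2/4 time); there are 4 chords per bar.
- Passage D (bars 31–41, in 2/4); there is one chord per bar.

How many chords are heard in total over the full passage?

71 chords

A has 40 beats and chords last 5 each, so 8 chords.
B has 32 beats and chords last 8 each, so 4 chords.
C has 24 beats and chords last 0.5 each, so 48 chords.
D has 22 beats and chords last 2 each, so 11 chords.
Total: 8 + 4 + 48 + 11 = 71.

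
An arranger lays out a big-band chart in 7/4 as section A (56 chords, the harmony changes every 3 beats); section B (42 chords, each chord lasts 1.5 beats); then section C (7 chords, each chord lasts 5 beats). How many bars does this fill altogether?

A: 56 × 3 = 168 beats = 24 bars.
B: 42 × 1.5 = 63 beats = 9 bars.
C: 7 × 5 = 35 beats = 5 bars.
Total: 24 + 9 + 5 = 38 bars.

38 bars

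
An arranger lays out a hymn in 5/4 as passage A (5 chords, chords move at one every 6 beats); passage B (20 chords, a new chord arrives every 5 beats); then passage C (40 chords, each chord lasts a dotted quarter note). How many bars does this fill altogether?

A: 5 × 6 = 30 beats = 6 bars.
B: 20 × 5 = 100 beats = 20 bars.
C: 40 × 1.5 = 60 beats = 12 bars.
Total: 6 + 20 + 12 = 38 bars.

38 bars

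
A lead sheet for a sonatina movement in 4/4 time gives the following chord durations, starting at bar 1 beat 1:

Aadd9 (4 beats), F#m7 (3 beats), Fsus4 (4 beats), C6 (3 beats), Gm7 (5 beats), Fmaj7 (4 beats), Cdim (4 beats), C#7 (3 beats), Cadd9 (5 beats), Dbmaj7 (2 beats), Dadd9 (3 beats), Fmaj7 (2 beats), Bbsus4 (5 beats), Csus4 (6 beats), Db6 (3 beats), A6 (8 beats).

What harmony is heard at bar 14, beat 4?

Beat 4 of bar 14 is beat (14−1)×4 + 4 = 56 overall.
Running totals: Aadd9 ends at 4, F#m7 ends at 7, Fsus4 ends at 11, C6 ends at 14, Gm7 ends at 19, Fmaj7 ends at 23, Cdim ends at 27, C#7 ends at 30, Cadd9 ends at 35, Dbmaj7 ends at 37, Dadd9 ends at 40, Fmaj7 ends at 42, Bbsus4 ends at 47, Csus4 ends at 53, Db6 ends at 56.
Beat 56 falls within Db6.

Db6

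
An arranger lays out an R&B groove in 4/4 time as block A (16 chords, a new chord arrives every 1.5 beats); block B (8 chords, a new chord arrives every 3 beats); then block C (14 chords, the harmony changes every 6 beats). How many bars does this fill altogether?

33 bars

A: 16 × 1.5 = 24 beats = 6 bars.
B: 8 × 3 = 24 beats = 6 bars.
C: 14 × 6 = 84 beats = 21 bars.
Total: 6 + 6 + 21 = 33 bars.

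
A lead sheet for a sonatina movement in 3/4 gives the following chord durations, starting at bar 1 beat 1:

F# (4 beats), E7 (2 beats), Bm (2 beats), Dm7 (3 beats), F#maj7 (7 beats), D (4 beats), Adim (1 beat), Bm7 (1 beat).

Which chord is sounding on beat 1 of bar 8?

Beat 1 of bar 8 is beat (8−1)×3 + 1 = 22 overall.
Running totals: F# ends at 4, E7 ends at 6, Bm ends at 8, Dm7 ends at 11, F#maj7 ends at 18, D ends at 22.
Beat 22 falls within D.

D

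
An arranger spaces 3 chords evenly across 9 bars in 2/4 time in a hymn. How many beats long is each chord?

9 bars × 2 beats/bar = 18 beats total.
18 beats ÷ 3 chords = 6 beats per chord.

6 beats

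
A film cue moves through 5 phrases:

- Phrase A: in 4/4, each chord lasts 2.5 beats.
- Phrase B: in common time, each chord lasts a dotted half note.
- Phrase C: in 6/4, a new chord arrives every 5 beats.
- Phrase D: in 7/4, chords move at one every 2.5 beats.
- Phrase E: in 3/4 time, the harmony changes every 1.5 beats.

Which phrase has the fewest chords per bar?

Phrase C

A: 4/2.5 = 1.6 chords/bar.
B: 4/3 = 4/3 chords/bar.
C: 6/5 = 1.2 chords/bar.
D: 7/2.5 = 2.8 chords/bar.
E: 3/1.5 = 2 chords/bar.
Slowest is C at 1.2 chords/bar.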